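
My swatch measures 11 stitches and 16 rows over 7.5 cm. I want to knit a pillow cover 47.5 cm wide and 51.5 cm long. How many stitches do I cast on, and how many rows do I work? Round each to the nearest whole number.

Stitch gauge = 11/7.5 = 1.467 sts/cm; 47.5 × 1.467 = 69.67 → 70 sts.
Row gauge = 16/7.5 = 2.133 rows/cm; 51.5 × 2.133 = 109.87 → 110 rows.

Cast on 70 stitches and work 110 rows.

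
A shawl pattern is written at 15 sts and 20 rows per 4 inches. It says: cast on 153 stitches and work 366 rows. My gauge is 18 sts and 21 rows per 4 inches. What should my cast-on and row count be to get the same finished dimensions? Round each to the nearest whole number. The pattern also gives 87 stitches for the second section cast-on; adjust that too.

Cast on 184 stitches; work 384 rows; second section cast-on 104 stitches.

Stitches: 153 × 18/15 = 183.60 → 184.
Rows: 366 × 21/20 = 384.30 → 384.
second section cast-on: 87 × 18/15 = 104.40 → 104.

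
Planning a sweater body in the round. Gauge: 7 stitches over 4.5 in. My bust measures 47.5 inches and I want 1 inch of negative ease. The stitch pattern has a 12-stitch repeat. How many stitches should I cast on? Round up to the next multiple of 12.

Finished = 47.5 − 1 = 46.5 inches.
7 / 4.5 = 1.556 sts/in.
46.5 × 1.556 = 72.33 sts.
Next multiple of 12: 84.

Cast on 84 stitches.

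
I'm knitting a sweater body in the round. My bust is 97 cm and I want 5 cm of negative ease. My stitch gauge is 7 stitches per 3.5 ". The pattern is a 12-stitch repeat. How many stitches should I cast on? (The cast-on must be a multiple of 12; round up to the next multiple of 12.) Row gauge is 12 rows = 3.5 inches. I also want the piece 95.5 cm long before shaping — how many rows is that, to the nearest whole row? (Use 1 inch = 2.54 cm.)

Cast on 84 stitches; work 129 rows.

Finished = 97 − 5 = 92 cm.
92 cm × 1/2.54 = 36.22 inches.
7/3.5 = 2 sts per in; 36.22 × 2 = 72.44 sts.
Next multiple of 12 → 84.
95.5 cm = 37.60 inches; × 3.429 = 128.91 → 129 rows.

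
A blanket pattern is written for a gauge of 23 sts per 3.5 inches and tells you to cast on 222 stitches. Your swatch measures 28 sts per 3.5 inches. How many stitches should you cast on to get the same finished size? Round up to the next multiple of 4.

Scale factor = 28 / 23 = 1.217.
222 × 28 / 23 = 270.26 sts.
→ 272 sts.

CO 272 sts.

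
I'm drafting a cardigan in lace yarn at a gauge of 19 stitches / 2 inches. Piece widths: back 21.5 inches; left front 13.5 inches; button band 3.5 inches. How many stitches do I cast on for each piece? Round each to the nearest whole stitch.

Rate = 19/2 = 9.5 sts per in.
back: 21.5 × 9.5 = 204.25 → 204.
left front: 13.5 × 9.5 = 128.25 → 128.
button band: 3.5 × 9.5 = 33.25 → 33.

back 204; left front 128; button band 33.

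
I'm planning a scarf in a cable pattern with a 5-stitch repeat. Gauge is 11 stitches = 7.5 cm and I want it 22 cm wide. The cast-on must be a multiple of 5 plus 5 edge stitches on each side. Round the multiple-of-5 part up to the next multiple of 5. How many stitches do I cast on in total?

35 stitches.

11 / 7.5 = 1.467 sts per cm.
22 × 1.467 = 32.27 sts.
Less 10 edge sts → 22.27 for the repeat.
Next multiple of 5: 25.
Add back 10 edge sts → 35.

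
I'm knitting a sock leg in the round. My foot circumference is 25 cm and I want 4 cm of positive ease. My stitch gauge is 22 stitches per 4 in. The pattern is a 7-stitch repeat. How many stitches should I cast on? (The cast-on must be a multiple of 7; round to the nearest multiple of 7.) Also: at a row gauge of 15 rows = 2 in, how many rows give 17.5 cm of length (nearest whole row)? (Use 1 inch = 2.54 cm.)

Cast on 63 stitches; work 52 rows.

Finished = 25 + 4 = 29 cm.
29 cm × 1/2.54 = 11.42 inches.
22/4 = 5.5 sts per in; 11.42 × 5.5 = 62.80 sts.
Nearest multiple of 7 → 63.
17.5 cm = 6.89 inches; × 7.5 = 51.67 → 52 rows.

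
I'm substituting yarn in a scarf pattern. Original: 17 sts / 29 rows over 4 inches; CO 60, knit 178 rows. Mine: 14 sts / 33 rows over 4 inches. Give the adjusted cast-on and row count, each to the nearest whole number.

Stitches: 60 × 14/17 = 49.41 → 49.
Rows: 178 × 33/29 = 202.55 → 203.

Cast on 49 stitches; work 203 rows.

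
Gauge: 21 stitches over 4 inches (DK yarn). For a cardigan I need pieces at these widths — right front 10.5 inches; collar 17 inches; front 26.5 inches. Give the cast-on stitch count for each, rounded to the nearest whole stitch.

Rate = 21/4 = 5.25 sts per in.
right front: 10.5 × 5.25 = 55.12 → 55.
collar: 17 × 5.25 = 89.25 → 89.
front: 26.5 × 5.25 = 139.12 → 139.

right front 55; collar 89; front 139.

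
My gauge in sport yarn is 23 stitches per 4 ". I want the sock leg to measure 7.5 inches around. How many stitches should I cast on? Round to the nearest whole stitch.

23 stitches / 4 in = 5.75 stitches per inch.
7.5 × 5.75 = 43.12 stitches.
Round to nearest → 43.

CO 43 sts.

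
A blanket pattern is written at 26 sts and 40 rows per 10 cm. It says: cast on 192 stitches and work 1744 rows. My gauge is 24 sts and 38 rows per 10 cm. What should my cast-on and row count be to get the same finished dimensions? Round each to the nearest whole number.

Stitches: 192 × 24/26 = 177.23 → 177.
Rows: 1744 × 38/40 = 1656.80 → 1657.

Cast on 177 stitches; work 1657 rows.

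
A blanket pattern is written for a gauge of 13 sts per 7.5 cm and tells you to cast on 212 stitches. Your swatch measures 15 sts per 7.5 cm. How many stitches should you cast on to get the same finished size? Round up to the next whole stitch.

Scale factor = 15 / 13 = 1.154.
212 × 15 / 13 = 244.62 sts.
→ 245 sts.

CO 245 sts.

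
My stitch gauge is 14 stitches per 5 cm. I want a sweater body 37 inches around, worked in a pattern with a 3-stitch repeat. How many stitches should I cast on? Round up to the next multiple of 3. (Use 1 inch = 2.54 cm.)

264 stitches.

37 in = 37 × 2.54 = 93.98 cm.
14 / 5 = 2.8 sts/cm.
93.98 × 2.8 = 263.14 sts.
→ 264.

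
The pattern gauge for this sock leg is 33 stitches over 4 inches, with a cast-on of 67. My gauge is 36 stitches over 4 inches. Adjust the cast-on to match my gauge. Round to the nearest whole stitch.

Scale factor = 36 / 33 = 1.091.
67 × 36 / 33 = 73.09 sts.
→ 73 sts.

Cast on 73 stitches.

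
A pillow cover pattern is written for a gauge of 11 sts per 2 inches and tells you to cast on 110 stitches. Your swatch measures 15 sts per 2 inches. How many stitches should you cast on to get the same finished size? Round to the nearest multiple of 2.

Scale factor = 15 / 11 = 1.364.
110 × 15 / 11 = 150.00 sts.

150 stitches.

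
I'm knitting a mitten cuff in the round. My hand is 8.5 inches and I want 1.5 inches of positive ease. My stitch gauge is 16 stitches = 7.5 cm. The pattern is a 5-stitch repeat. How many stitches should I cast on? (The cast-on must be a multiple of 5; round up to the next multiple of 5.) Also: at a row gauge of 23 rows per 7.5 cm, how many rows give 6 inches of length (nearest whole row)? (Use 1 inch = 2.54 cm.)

Cast on 55 stitches; work 47 rows.

Finished = 8.5 + 1.5 = 10 inches.
10 inches × 2.54 = 25.40 cm.
16/7.5 = 2.133 sts per cm; 25.40 × 2.133 = 54.19 sts.
Next multiple of 5 → 55.
6 inches = 15.24 cm; × 3.067 = 46.74 → 47 rows.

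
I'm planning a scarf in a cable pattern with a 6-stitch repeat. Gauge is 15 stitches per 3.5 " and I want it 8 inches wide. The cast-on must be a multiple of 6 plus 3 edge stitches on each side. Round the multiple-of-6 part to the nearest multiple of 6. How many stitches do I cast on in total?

36 stitches.

15 / 3.5 = 4.286 sts per inch.
8 × 4.286 = 34.29 sts.
Less 6 edge sts → 28.29 for the repeat.
Nearest multiple of 6: 30.
Add back 6 edge sts → 36.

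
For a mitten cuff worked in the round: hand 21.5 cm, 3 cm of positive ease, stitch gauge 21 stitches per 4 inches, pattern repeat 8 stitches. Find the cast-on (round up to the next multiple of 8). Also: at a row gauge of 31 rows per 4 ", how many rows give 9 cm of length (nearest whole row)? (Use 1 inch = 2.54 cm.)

Finished = 21.5 + 3 = 24.5 cm.
24.5 cm × 1/2.54 = 9.65 inches.
21/4 = 5.25 sts per in; 9.65 × 5.25 = 50.64 sts.
Next multiple of 8 → 56.
9 cm = 3.54 inches; × 7.75 = 27.46 → 27 rows.

Cast on 56 stitches; work 27 rows.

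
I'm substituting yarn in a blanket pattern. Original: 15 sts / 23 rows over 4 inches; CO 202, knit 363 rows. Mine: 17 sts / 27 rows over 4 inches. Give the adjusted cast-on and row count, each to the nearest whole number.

Stitches: 202 × 17/15 = 228.93 → 229.
Rows: 363 × 27/23 = 426.13 → 426.

Cast on 229 stitches; work 426 rows.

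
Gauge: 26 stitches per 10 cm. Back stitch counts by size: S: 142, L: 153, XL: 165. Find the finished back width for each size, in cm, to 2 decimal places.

26/10 = 2.6 sts per cm.
S: 142 / 2.6 = 54.615 → 54.62 cm.
L: 153 / 2.6 = 58.846 → 58.85 cm.
XL: 165 / 2.6 = 63.462 → 63.46 cm.

S 54.62 cm; L 58.85 cm; XL 63.46 cm.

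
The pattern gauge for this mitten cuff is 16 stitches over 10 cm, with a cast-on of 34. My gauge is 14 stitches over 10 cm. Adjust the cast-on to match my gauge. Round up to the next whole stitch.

CO 30 sts.

Scale factor = 14 / 16 = 0.875.
34 × 14 / 16 = 29.75 sts.
→ 30 sts.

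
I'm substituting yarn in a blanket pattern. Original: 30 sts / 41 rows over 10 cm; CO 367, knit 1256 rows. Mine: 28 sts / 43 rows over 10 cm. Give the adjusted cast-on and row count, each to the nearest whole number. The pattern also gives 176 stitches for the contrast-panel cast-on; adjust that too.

Cast on 343 stitches; work 1317 rows; contrast-panel cast-on 164 stitches.

Stitches: 367 × 28/30 = 342.53 → 343.
Rows: 1256 × 43/41 = 1317.27 → 1317.
contrast-panel cast-on: 176 × 28/30 = 164.27 → 164.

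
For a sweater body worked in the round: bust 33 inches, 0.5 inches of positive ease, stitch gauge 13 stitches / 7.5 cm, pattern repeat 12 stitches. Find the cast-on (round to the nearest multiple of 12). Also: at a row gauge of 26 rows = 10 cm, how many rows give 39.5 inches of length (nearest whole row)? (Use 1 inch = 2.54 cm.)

Cast on 144 stitches; work 261 rows.

Finished = 33 + 0.5 = 33.5 inches.
33.5 inches × 2.54 = 85.09 cm.
13/7.5 = 1.733 sts per cm; 85.09 × 1.733 = 147.49 sts.
Nearest multiple of 12 → 144.
39.5 inches = 100.33 cm; × 2.6 = 260.86 → 261 rows.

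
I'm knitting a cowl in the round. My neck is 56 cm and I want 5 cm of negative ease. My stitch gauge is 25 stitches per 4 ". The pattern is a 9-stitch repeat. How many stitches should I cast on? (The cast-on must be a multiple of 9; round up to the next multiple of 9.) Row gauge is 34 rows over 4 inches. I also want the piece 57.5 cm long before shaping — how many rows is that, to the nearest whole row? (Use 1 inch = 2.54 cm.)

Cast on 126 stitches; work 192 rows.

Finished = 56 − 5 = 51 cm.
51 cm × 1/2.54 = 20.08 inches.
25/4 = 6.25 sts per in; 20.08 × 6.25 = 125.49 sts.
Next multiple of 9 → 126.
57.5 cm = 22.64 inches; × 8.5 = 192.42 → 192 rows.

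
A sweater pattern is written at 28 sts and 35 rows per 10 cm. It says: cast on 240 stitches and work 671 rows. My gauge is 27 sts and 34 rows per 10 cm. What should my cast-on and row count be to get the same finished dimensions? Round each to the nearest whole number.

Cast on 231 stitches; work 652 rows.

Stitches: 240 × 27/28 = 231.43 → 231.
Rows: 671 × 34/35 = 651.83 → 652.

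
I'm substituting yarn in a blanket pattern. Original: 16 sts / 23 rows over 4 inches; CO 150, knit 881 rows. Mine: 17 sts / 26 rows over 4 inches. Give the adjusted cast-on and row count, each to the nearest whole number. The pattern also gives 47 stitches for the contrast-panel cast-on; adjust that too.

Stitches: 150 × 17/16 = 159.38 → 159.
Rows: 881 × 26/23 = 995.91 → 996.
contrast-panel cast-on: 47 × 17/16 = 49.94 → 50.

Cast on 159 stitches; work 996 rows; contrast-panel cast-on 50 stitches.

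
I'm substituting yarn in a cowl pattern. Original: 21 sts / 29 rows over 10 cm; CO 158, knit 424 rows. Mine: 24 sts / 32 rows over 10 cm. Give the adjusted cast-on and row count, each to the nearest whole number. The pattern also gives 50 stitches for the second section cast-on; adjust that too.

Cast on 181 stitches; work 468 rows; second section cast-on 57 stitches.

Stitches: 158 × 24/21 = 180.57 → 181.
Rows: 424 × 32/29 = 467.86 → 468.
second section cast-on: 50 × 24/21 = 57.14 → 57.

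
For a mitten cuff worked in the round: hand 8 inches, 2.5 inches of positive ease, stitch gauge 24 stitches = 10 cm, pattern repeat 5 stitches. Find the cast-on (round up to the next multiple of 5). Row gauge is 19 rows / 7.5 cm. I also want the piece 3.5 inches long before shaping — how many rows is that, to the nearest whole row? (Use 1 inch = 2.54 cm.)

Finished = 8 + 2.5 = 10.5 inches.
10.5 inches × 2.54 = 26.67 cm.
24/10 = 2.4 sts per cm; 26.67 × 2.4 = 64.01 sts.
Next multiple of 5 → 65.
3.5 inches = 8.89 cm; × 2.533 = 22.52 → 23 rows.

Cast on 65 stitches; work 23 rows.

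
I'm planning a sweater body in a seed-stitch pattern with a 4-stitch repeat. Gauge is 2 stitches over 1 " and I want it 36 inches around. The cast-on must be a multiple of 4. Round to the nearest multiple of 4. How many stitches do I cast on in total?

Cast on 72 stitches.

2 / 1 = 2 sts per inch.
36 × 2 = 72.00 sts.
Nearest multiple of 4: 72.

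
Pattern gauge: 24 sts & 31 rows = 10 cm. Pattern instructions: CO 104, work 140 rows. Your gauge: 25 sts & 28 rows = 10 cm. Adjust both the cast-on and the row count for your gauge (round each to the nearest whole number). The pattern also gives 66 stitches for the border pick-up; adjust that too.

Cast on 108 stitches; work 126 rows; border pick-up 69 stitches.

Stitches: 104 × 25/24 = 108.33 → 108.
Rows: 140 × 28/31 = 126.45 → 126.
border pick-up: 66 × 25/24 = 68.75 → 69.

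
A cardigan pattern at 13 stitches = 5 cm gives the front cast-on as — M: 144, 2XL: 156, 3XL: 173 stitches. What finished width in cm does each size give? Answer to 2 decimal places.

M 55.38 cm; 2XL 60.00 cm; 3XL 66.54 cm.

13/5 = 2.6 sts per cm.
M: 144 / 2.6 = 55.385 → 55.38 cm.
2XL: 156 / 2.6 = 60.000 → 60.00 cm.
3XL: 173 / 2.6 = 66.538 → 66.54 cm.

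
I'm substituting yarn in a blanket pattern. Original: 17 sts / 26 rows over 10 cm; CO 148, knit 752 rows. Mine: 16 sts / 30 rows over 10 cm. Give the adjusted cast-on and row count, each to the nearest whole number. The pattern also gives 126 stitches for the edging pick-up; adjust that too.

Cast on 139 stitches; work 868 rows; edging pick-up 119 stitches.

Stitches: 148 × 16/17 = 139.29 → 139.
Rows: 752 × 30/26 = 867.69 → 868.
edging pick-up: 126 × 16/17 = 118.59 → 119.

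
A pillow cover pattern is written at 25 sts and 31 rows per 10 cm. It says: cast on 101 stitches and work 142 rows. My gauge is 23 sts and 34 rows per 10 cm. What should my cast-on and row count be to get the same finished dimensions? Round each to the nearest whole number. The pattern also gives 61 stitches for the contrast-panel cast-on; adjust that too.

Cast on 93 stitches; work 156 rows; contrast-panel cast-on 56 stitches.

Stitches: 101 × 23/25 = 92.92 → 93.
Rows: 142 × 34/31 = 155.74 → 156.
contrast-panel cast-on: 61 × 23/25 = 56.12 → 56.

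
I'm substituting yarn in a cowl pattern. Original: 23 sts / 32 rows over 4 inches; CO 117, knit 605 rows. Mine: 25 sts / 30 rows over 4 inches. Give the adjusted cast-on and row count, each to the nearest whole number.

Stitches: 117 × 25/23 = 127.17 → 127.
Rows: 605 × 30/32 = 567.19 → 567.

Cast on 127 stitches; work 567 rows.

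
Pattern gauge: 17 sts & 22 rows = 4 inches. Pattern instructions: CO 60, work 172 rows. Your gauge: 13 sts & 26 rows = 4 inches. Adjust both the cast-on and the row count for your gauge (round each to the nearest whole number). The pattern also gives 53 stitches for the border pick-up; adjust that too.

Cast on 46 stitches; work 203 rows; border pick-up 41 stitches.

Stitches: 60 × 13/17 = 45.88 → 46.
Rows: 172 × 26/22 = 203.27 → 203.
border pick-up: 53 × 13/17 = 40.53 → 41.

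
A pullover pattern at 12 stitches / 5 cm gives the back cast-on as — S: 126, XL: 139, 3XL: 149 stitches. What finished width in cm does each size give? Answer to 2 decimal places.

12/5 = 2.4 sts per cm.
S: 126 / 2.4 = 52.500 → 52.50 cm.
XL: 139 / 2.4 = 57.917 → 57.92 cm.
3XL: 149 / 2.4 = 62.083 → 62.08 cm.

S 52.50 cm; XL 57.92 cm; 3XL 62.08 cm.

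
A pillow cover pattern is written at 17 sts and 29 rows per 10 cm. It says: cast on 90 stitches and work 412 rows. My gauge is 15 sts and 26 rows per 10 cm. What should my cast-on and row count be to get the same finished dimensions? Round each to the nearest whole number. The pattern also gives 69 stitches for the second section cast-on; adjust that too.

Cast on 79 stitches; work 369 rows; second section cast-on 61 stitches.

Stitches: 90 × 15/17 = 79.41 → 79.
Rows: 412 × 26/29 = 369.38 → 369.
second section cast-on: 69 × 15/17 = 60.88 → 61.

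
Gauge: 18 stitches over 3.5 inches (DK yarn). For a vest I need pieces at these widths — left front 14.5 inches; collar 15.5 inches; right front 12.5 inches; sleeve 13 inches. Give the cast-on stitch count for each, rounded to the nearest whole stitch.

Rate = 18/3.5 = 5.143 sts per in.
left front: 14.5 × 5.143 = 74.57 → 75.
collar: 15.5 × 5.143 = 79.71 → 80.
right front: 12.5 × 5.143 = 64.29 → 64.
sleeve: 13 × 5.143 = 66.86 → 67.

left front 75; collar 80; right front 64; sleeve 67.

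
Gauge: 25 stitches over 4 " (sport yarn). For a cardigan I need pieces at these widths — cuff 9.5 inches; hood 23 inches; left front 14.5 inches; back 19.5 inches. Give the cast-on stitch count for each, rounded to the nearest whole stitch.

Rate = 25/4 = 6.25 sts per in.
cuff: 9.5 × 6.25 = 59.38 → 59.
hood: 23 × 6.25 = 143.75 → 144.
left front: 14.5 × 6.25 = 90.62 → 91.
back: 19.5 × 6.25 = 121.88 → 122.

cuff 59; hood 144; left front 91; back 122.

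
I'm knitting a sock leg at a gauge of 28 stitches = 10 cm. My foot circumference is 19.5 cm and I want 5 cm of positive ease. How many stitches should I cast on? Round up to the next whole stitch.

CO 69 sts.

Finished = 19.5 + 5 = 24.5 cm.
28 / 10 = 2.8 sts per cm.
24.50 × 2.8 = 68.60 sts.
→ 69 sts.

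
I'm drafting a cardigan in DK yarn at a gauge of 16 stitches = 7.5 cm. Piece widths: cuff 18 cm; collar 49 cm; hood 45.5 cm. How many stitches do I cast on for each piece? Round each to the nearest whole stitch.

cuff 38; collar 105; hood 97.

Rate = 16/7.5 = 2.133 sts per cm.
cuff: 18 × 2.133 = 38.40 → 38.
collar: 49 × 2.133 = 104.53 → 105.
hood: 45.5 × 2.133 = 97.07 → 97.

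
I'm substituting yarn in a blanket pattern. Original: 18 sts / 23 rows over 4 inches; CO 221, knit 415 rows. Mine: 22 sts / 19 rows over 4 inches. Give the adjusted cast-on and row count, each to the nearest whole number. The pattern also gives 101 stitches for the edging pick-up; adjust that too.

Cast on 270 stitches; work 343 rows; edging pick-up 123 stitches.

Stitches: 221 × 22/18 = 270.11 → 270.
Rows: 415 × 19/23 = 342.83 → 343.
edging pick-up: 101 × 22/18 = 123.44 → 123.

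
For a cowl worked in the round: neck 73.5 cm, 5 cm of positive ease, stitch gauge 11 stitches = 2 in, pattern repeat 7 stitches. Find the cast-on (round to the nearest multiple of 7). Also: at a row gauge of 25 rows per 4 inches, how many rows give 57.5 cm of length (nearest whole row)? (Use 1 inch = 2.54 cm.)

Finished = 73.5 + 5 = 78.5 cm.
78.5 cm × 1/2.54 = 30.91 inches.
11/2 = 5.5 sts per in; 30.91 × 5.5 = 169.98 sts.
Nearest multiple of 7 → 168.
57.5 cm = 22.64 inches; × 6.25 = 141.49 → 141 rows.

Cast on 168 stitches; work 141 rows.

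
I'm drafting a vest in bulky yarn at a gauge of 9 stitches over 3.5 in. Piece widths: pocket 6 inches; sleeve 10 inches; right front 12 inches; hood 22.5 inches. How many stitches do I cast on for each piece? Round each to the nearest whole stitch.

pocket 15; sleeve 26; right front 31; hood 58.

Rate = 9/3.5 = 2.571 sts per in.
pocket: 6 × 2.571 = 15.43 → 15.
sleeve: 10 × 2.571 = 25.71 → 26.
right front: 12 × 2.571 = 30.86 → 31.
hood: 22.5 × 2.571 = 57.86 → 58.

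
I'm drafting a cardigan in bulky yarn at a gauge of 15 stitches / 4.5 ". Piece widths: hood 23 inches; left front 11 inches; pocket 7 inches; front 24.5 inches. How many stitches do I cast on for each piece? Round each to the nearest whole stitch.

hood 77; left front 37; pocket 23; front 82.

Rate = 15/4.5 = 3.333 sts per in.
hood: 23 × 3.333 = 76.67 → 77.
left front: 11 × 3.333 = 36.67 → 37.
pocket: 7 × 3.333 = 23.33 → 23.
front: 24.5 × 3.333 = 81.67 → 82.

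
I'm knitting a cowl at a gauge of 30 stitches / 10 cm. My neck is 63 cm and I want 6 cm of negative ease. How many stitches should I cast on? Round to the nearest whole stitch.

Cast on 171 stitches.

Finished = 63 − 6 = 57 cm.
30 / 10 = 3 sts per cm.
57.00 × 3 = 171.00 sts.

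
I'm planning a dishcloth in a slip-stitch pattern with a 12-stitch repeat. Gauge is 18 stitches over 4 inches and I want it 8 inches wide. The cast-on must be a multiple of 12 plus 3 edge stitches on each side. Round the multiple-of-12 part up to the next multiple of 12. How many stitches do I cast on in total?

Cast on 42 stitches.

18 / 4 = 4.5 sts per inch.
8 × 4.5 = 36.00 sts.
Less 6 edge sts → 30.00 for the repeat.
Next multiple of 12: 36.
Add back 6 edge sts → 42.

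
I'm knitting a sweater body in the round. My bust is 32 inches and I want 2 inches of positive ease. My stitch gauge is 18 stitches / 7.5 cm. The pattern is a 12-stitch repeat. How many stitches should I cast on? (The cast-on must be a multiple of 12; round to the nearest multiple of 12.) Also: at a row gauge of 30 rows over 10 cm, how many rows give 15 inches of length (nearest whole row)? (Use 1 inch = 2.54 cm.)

Finished = 32 + 2 = 34 inches.
34 inches × 2.54 = 86.36 cm.
18/7.5 = 2.4 sts per cm; 86.36 × 2.4 = 207.26 sts.
Nearest multiple of 12 → 204.
15 inches = 38.10 cm; × 3 = 114.30 → 114 rows.

Cast on 204 stitches; work 114 rows.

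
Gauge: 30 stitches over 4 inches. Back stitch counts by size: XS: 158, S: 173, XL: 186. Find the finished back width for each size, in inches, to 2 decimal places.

30/4 = 7.5 sts per in.
XS: 158 / 7.5 = 21.067 → 21.07 in.
S: 173 / 7.5 = 23.067 → 23.07 in.
XL: 186 / 7.5 = 24.800 → 24.80 in.

XS 21.07 inches; S 23.07 inches; XL 24.80 inches.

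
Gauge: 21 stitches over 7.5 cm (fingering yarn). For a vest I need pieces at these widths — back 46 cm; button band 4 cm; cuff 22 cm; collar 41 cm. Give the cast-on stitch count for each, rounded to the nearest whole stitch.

Rate = 21/7.5 = 2.8 sts per cm.
back: 46 × 2.8 = 128.80 → 129.
button band: 4 × 2.8 = 11.20 → 11.
cuff: 22 × 2.8 = 61.60 → 62.
collar: 41 × 2.8 = 114.80 → 115.

back 129; button band 11; cuff 62; collar 115.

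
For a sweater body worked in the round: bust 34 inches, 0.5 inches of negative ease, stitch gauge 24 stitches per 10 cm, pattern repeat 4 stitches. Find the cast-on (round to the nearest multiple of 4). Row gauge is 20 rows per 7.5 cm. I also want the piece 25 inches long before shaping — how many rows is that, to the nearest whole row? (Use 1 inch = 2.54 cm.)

Finished = 34 − 0.5 = 33.5 inches.
33.5 inches × 2.54 = 85.09 cm.
24/10 = 2.4 sts per cm; 85.09 × 2.4 = 204.22 sts.
Nearest multiple of 4 → 204.
25 inches = 63.50 cm; × 2.667 = 169.33 → 169 rows.

Cast on 204 stitches; work 169 rows.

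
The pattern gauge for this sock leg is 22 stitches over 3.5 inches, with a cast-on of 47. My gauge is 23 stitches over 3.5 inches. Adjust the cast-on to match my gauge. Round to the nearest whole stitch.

49 stitches.

Scale factor = 23 / 22 = 1.045.
47 × 23 / 22 = 49.14 sts.
→ 49 sts.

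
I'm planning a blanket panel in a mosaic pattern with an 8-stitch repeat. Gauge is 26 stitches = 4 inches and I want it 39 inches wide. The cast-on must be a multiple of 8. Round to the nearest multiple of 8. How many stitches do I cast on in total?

26 / 4 = 6.5 sts per inch.
39 × 6.5 = 253.50 sts.
Nearest multiple of 8: 256.

Cast on 256 stitches.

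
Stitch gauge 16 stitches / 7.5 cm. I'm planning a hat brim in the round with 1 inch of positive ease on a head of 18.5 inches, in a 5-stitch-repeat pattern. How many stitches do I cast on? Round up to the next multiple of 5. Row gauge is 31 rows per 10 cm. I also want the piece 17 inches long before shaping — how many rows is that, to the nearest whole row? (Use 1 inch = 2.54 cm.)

Finished = 18.5 + 1 = 19.5 inches.
19.5 inches × 2.54 = 49.53 cm.
16/7.5 = 2.133 sts per cm; 49.53 × 2.133 = 105.66 sts.
Next multiple of 5 → 110.
17 inches = 43.18 cm; × 3.1 = 133.86 → 134 rows.

Cast on 110 stitches; work 134 rows.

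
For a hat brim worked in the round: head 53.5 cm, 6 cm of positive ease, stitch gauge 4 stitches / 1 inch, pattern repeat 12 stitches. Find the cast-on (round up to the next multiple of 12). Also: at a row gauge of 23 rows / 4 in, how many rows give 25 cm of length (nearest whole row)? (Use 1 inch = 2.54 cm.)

Cast on 96 stitches; work 57 rows.

Finished = 53.5 + 6 = 59.5 cm.
59.5 cm × 1/2.54 = 23.43 inches.
4/1 = 4 sts per in; 23.43 × 4 = 93.70 sts.
Next multiple of 12 → 96.
25 cm = 9.84 inches; × 5.75 = 56.59 → 57 rows.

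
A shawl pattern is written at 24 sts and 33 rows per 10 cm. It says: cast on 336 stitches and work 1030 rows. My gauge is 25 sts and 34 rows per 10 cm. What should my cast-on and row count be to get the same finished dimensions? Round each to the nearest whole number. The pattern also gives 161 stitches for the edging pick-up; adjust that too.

Cast on 350 stitches; work 1061 rows; edging pick-up 168 stitches.

Stitches: 336 × 25/24 = 350.00 → 350.
Rows: 1030 × 34/33 = 1061.21 → 1061.
edging pick-up: 161 × 25/24 = 167.71 → 168.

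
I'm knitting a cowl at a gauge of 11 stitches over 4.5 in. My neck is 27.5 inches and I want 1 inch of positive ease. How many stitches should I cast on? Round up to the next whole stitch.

Finished = 27.5 + 1 = 28.5 in.
11 / 4.5 = 2.444 sts per inch.
28.50 × 2.444 = 69.67 sts.
→ 70 sts.

70 stitches.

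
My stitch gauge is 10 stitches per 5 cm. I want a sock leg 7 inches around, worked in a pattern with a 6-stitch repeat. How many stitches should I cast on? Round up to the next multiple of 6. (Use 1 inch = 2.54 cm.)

Cast on 36 stitches.

7 in = 7 × 2.54 = 17.78 cm.
10 / 5 = 2 sts/cm.
17.78 × 2 = 35.56 sts.
→ 36.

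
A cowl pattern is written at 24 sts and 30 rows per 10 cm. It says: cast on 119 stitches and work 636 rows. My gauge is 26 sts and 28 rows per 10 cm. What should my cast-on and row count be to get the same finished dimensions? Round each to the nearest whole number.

Stitches: 119 × 26/24 = 128.92 → 129.
Rows: 636 × 28/30 = 593.60 → 594.

Cast on 129 stitches; work 594 rows.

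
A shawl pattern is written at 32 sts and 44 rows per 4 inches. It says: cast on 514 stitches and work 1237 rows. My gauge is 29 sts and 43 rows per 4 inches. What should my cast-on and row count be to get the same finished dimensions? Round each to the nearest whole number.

Stitches: 514 × 29/32 = 465.81 → 466.
Rows: 1237 × 43/44 = 1208.89 → 1209.

Cast on 466 stitches; work 1209 rows.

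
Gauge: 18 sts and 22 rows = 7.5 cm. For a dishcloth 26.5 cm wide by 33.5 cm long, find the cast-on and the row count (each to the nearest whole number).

Cast on 64 stitches and work 98 rows.

Stitch gauge = 18/7.5 = 2.4 sts/cm; 26.5 × 2.4 = 63.60 → 64 sts.
Row gauge = 22/7.5 = 2.933 rows/cm; 33.5 × 2.933 = 98.27 → 98 rows.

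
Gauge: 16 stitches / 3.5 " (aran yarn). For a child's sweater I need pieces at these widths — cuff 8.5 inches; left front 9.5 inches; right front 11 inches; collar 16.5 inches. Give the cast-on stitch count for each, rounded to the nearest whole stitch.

Rate = 16/3.5 = 4.571 sts per in.
cuff: 8.5 × 4.571 = 38.86 → 39.
left front: 9.5 × 4.571 = 43.43 → 43.
right front: 11 × 4.571 = 50.29 → 50.
collar: 16.5 × 4.571 = 75.43 → 75.

cuff 39; left front 43; right front 50; collar 75.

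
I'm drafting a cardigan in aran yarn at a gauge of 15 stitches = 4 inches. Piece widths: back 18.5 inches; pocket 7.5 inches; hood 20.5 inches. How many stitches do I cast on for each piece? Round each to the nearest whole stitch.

back 69; pocket 28; hood 77.

Rate = 15/4 = 3.75 sts per in.
back: 18.5 × 3.75 = 69.38 → 69.
pocket: 7.5 × 3.75 = 28.12 → 28.
hood: 20.5 × 3.75 = 76.88 → 77.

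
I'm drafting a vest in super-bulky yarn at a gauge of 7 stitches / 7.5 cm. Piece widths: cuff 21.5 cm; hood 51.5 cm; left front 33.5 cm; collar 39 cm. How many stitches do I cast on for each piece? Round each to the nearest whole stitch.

cuff 20; hood 48; left front 31; collar 36.

Rate = 7/7.5 = 0.933 sts per cm.
cuff: 21.5 × 0.933 = 20.07 → 20.
hood: 51.5 × 0.933 = 48.07 → 48.
left front: 33.5 × 0.933 = 31.27 → 31.
collar: 39 × 0.933 = 36.40 → 36.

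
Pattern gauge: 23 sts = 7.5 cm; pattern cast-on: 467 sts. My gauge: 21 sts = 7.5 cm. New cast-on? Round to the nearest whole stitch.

Cast on 426 stitches.

Scale factor = 21 / 23 = 0.913.
467 × 21 / 23 = 426.39 sts.
→ 426 sts.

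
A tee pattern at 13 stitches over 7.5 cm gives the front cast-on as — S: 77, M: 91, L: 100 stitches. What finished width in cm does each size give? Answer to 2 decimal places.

13/7.5 = 1.733 sts per cm.
S: 77 / 1.733 = 44.423 → 44.42 cm.
M: 91 / 1.733 = 52.500 → 52.50 cm.
L: 100 / 1.733 = 57.692 → 57.69 cm.

S 44.42 cm; M 52.50 cm; L 57.69 cm.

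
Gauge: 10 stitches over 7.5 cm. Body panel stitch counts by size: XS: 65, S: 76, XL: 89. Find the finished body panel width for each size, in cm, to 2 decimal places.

XS 48.75 cm; S 57.00 cm; XL 66.75 cm.

10/7.5 = 1.333 sts per cm.
XS: 65 / 1.333 = 48.750 → 48.75 cm.
S: 76 / 1.333 = 57.000 → 57.00 cm.
XL: 89 / 1.333 = 66.750 → 66.75 cm.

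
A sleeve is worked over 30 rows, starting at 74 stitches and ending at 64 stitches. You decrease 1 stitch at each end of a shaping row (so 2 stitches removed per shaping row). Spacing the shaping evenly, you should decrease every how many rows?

Stitches to remove: |64 − 74| = 10.
Shaping rows needed: 10 / 2 = 5.
30 rows / 5 = every 6 rows.

Decrease every 6th row.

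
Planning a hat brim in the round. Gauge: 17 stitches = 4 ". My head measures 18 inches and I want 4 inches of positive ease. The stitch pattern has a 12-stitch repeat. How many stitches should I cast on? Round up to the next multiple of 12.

Cast on 96 stitches.

Finished = 18 + 4 = 22 inches.
17 / 4 = 4.25 sts/in.
22 × 4.25 = 93.50 sts.
Next multiple of 12: 96.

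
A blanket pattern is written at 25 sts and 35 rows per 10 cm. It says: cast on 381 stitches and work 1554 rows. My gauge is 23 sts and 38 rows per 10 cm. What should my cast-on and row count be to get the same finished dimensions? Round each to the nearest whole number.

Stitches: 381 × 23/25 = 350.52 → 351.
Rows: 1554 × 38/35 = 1687.20 → 1687.

Cast on 351 stitches; work 1687 rows.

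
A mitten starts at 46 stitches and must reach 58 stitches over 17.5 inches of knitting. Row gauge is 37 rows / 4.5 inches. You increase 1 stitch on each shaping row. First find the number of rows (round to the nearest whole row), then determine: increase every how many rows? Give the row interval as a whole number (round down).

Rows = 17.5 × 8.222 = 143.9 → 144 rows.
Stitches to add: 12 → 12 shaping rows (at 1 st each).
144 / 12 = 12.00 → every 12 rows.

Increase every 12th row.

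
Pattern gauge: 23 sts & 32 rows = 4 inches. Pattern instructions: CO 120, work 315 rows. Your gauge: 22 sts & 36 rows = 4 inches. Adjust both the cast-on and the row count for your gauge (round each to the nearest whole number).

Stitches: 120 × 22/23 = 114.78 → 115.
Rows: 315 × 36/32 = 354.38 → 354.

Cast on 115 stitches; work 354 rows.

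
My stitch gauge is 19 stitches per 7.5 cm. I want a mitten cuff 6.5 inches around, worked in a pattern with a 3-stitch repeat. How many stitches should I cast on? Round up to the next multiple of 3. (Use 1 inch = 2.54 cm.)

CO 42 sts.

6.5 in = 6.5 × 2.54 = 16.51 cm.
19 / 7.5 = 2.533 sts/cm.
16.51 × 2.533 = 41.83 sts.
→ 42.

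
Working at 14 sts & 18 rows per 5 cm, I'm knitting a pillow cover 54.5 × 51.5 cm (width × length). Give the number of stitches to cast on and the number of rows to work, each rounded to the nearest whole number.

Stitch gauge = 14/5 = 2.8 sts/cm; 54.5 × 2.8 = 152.60 → 153 sts.
Row gauge = 18/5 = 3.6 rows/cm; 51.5 × 3.6 = 185.40 → 185 rows.

Cast on 153 stitches and work 185 rows.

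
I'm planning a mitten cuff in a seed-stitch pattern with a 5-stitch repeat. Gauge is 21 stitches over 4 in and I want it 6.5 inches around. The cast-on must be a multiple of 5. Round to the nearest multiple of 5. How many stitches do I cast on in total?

21 / 4 = 5.25 sts per inch.
6.5 × 5.25 = 34.12 sts.
Nearest multiple of 5: 35.

CO 35 sts.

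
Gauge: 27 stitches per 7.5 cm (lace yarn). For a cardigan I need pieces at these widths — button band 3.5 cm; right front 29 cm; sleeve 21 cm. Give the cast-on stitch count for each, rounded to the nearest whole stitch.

button band 13; right front 104; sleeve 76.

Rate = 27/7.5 = 3.6 sts per cm.
button band: 3.5 × 3.6 = 12.60 → 13.
right front: 29 × 3.6 = 104.40 → 104.
sleeve: 21 × 3.6 = 75.60 → 76.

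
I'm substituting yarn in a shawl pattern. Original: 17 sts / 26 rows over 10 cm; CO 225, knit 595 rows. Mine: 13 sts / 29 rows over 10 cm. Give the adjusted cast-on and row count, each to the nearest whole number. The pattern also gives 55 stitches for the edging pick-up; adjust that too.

Stitches: 225 × 13/17 = 172.06 → 172.
Rows: 595 × 29/26 = 663.65 → 664.
edging pick-up: 55 × 13/17 = 42.06 → 42.

Cast on 172 stitches; work 664 rows; edging pick-up 42 stitches.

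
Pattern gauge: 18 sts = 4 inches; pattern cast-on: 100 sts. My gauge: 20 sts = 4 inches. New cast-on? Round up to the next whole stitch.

Scale factor = 20 / 18 = 1.111.
100 × 20 / 18 = 111.11 sts.
→ 112 sts.

CO 112 sts.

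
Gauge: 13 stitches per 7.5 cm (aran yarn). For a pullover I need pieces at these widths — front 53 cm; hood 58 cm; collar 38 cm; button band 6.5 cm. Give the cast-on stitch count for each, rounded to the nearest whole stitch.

Rate = 13/7.5 = 1.733 sts per cm.
front: 53 × 1.733 = 91.87 → 92.
hood: 58 × 1.733 = 100.53 → 101.
collar: 38 × 1.733 = 65.87 → 66.
button band: 6.5 × 1.733 = 11.27 → 11.

front 92; hood 101; collar 66; button band 11.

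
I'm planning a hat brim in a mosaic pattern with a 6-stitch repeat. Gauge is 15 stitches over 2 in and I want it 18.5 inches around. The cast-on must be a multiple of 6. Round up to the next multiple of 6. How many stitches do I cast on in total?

CO 144 sts.

15 / 2 = 7.5 sts per inch.
18.5 × 7.5 = 138.75 sts.
Next multiple of 6: 144.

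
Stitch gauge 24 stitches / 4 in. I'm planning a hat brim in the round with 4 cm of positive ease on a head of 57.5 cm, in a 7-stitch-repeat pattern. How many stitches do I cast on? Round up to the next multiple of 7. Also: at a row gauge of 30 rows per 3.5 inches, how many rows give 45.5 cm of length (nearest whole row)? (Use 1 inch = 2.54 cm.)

Cast on 147 stitches; work 154 rows.

Finished = 57.5 + 4 = 61.5 cm.
61.5 cm × 1/2.54 = 24.21 inches.
24/4 = 6 sts per in; 24.21 × 6 = 145.28 sts.
Next multiple of 7 → 147.
45.5 cm = 17.91 inches; × 8.571 = 153.54 → 154 rows.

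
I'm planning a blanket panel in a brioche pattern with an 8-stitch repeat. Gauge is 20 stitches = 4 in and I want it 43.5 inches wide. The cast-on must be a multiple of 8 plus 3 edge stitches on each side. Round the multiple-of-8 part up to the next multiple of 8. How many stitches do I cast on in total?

20 / 4 = 5 sts per inch.
43.5 × 5 = 217.50 sts.
Less 6 edge sts → 211.50 for the repeat.
Next multiple of 8: 216.
Add back 6 edge sts → 222.

Cast on 222 stitches.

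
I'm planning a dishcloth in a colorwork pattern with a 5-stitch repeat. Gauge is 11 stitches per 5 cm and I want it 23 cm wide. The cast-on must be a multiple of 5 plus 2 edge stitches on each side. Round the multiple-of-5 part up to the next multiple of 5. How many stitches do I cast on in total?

11 / 5 = 2.2 sts per cm.
23 × 2.2 = 50.60 sts.
Less 4 edge sts → 46.60 for the repeat.
Next multiple of 5: 50.
Add back 4 edge sts → 54.

CO 54 sts.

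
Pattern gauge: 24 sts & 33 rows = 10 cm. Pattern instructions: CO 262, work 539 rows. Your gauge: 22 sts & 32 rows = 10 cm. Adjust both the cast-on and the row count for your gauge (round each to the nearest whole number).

Stitches: 262 × 22/24 = 240.17 → 240.
Rows: 539 × 32/33 = 522.67 → 523.

Cast on 240 stitches; work 523 rows.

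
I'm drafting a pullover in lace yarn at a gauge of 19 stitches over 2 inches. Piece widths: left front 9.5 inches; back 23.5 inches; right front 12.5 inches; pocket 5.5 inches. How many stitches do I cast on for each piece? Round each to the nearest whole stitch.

Rate = 19/2 = 9.5 sts per in.
left front: 9.5 × 9.5 = 90.25 → 90.
back: 23.5 × 9.5 = 223.25 → 223.
right front: 12.5 × 9.5 = 118.75 → 119.
pocket: 5.5 × 9.5 = 52.25 → 52.

left front 90; back 223; right front 119; pocket 52.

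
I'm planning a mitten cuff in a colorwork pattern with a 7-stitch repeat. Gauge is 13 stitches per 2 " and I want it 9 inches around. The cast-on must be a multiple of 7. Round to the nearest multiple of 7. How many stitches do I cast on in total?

13 / 2 = 6.5 sts per inch.
9 × 6.5 = 58.50 sts.
Nearest multiple of 7: 56.

56 stitches.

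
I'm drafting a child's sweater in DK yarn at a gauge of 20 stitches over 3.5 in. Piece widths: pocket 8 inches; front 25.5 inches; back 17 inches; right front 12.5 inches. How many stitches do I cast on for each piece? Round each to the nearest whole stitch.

pocket 46; front 146; back 97; right front 71.

Rate = 20/3.5 = 5.714 sts per in.
pocket: 8 × 5.714 = 45.71 → 46.
front: 25.5 × 5.714 = 145.71 → 146.
back: 17 × 5.714 = 97.14 → 97.
right front: 12.5 × 5.714 = 71.43 → 71.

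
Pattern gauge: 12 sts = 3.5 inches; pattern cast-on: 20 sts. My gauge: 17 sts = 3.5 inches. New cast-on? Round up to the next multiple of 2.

Scale factor = 17 / 12 = 1.417.
20 × 17 / 12 = 28.33 sts.
→ 30 sts.

30 stitches.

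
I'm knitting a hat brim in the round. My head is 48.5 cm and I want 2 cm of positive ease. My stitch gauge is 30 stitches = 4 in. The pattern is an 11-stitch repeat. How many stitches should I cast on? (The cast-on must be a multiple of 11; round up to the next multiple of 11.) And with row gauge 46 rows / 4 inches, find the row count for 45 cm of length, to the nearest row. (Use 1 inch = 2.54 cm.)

Cast on 154 stitches; work 204 rows.

Finished = 48.5 + 2 = 50.5 cm.
50.5 cm × 1/2.54 = 19.88 inches.
30/4 = 7.5 sts per in; 19.88 × 7.5 = 149.11 sts.
Next multiple of 11 → 154.
45 cm = 17.72 inches; × 11.5 = 203.74 → 204 rows.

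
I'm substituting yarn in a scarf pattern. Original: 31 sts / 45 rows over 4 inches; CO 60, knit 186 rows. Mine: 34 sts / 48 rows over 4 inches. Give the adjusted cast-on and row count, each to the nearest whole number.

Stitches: 60 × 34/31 = 65.81 → 66.
Rows: 186 × 48/45 = 198.40 → 198.

Cast on 66 stitches; work 198 rows.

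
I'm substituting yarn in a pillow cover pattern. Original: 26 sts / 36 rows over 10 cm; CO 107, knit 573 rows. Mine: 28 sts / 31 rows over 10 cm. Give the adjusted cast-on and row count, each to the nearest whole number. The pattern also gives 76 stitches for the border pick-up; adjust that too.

Stitches: 107 × 28/26 = 115.23 → 115.
Rows: 573 × 31/36 = 493.42 → 493.
border pick-up: 76 × 28/26 = 81.85 → 82.

Cast on 115 stitches; work 493 rows; border pick-up 82 stitches.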